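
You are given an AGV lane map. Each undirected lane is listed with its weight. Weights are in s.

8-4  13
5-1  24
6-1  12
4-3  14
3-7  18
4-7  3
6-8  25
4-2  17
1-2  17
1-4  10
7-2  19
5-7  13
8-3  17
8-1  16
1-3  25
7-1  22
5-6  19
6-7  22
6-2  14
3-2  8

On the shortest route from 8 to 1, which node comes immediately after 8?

1

Enumerating some paths:
8 → 4 → 1: 13+10 = 23
8 → 6 → 1: 25+12 = 37
8 → 1: 16 = 16
8 → 4 → 7 → 1: 13+3+22 = 38
Cheapest is 8 → 1 at 16 s.
So from 8 the first move is to 1.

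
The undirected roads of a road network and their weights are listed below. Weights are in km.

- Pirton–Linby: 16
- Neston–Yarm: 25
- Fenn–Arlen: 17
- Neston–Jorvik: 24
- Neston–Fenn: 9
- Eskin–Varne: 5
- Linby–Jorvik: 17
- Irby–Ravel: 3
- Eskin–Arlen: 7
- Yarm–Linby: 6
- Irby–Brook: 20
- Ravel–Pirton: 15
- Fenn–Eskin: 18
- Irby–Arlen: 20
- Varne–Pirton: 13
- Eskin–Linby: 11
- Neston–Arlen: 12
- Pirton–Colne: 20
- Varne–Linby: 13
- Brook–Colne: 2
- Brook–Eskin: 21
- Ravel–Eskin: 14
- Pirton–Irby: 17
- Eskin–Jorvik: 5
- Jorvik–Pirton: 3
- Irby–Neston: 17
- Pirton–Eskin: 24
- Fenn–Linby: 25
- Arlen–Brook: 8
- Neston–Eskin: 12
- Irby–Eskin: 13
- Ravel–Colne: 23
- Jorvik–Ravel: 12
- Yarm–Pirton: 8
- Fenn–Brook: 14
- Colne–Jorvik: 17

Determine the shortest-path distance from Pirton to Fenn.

26 km

Running Dijkstra from Pirton:
Pirton: 0
Jorvik: 3  (via Pirton)
Eskin: 8  (via Jorvik)
Yarm: 8  (via Pirton)
Varne: 13  (via Pirton)
Linby: 14  (via Yarm)
Ravel: 15  (via Pirton)
Arlen: 15  (via Eskin)
Irby: 17  (via Pirton)
Colne: 20  (via Pirton)
Neston: 20  (via Eskin)
Brook: 22  (via Colne)
Fenn: 26  (via Eskin)
Shortest route: Pirton–Jorvik–Eskin–Fenn = 26 km.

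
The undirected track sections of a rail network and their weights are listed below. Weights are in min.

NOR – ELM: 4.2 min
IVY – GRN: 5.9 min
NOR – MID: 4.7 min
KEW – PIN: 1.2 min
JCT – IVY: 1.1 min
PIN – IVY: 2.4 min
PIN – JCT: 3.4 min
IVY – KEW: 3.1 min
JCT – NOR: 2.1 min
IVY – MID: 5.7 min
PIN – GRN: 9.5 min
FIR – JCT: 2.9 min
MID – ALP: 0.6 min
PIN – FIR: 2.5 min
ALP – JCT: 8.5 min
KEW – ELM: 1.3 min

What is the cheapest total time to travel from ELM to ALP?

Enumerating some paths:
ELM–NOR–MID–ALP: 4.2+4.7+0.6 = 9.5
ELM–KEW–IVY–MID–ALP: 1.3+3.1+5.7+0.6 = 10.7
ELM–KEW–PIN–IVY–MID–ALP: 1.3+1.2+2.4+5.7+0.6 = 11.2
Cheapest is ELM–NOR–MID–ALP at 9.5 min.

9.5 min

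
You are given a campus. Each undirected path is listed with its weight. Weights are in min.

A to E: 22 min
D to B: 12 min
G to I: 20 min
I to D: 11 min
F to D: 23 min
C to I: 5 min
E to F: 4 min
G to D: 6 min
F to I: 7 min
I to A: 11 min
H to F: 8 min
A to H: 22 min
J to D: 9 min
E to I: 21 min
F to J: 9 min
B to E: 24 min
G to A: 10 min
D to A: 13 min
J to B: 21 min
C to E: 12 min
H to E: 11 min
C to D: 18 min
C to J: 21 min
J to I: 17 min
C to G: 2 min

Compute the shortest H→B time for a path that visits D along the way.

Shortest H→D: H → F → I → D = 26
Best D to B: D → B costing 12
Total via D: 26 + 12 = 38 min.

38 min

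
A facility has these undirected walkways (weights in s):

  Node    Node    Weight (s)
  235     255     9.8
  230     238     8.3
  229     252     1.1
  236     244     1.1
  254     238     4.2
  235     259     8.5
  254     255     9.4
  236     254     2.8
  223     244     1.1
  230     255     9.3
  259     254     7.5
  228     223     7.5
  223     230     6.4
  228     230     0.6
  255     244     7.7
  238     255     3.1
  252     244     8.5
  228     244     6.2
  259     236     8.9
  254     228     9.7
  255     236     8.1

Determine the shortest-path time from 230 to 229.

Running Dijkstra from 230:
230: 0
228: 0.6  (via 230)
223: 6.4  (via 230)
244: 6.8  (via 228)
236: 7.9  (via 244)
238: 8.3  (via 230)
255: 9.3  (via 230)
254: 10.3  (via 228)
252: 15.3  (via 244)
229: 16.4  (via 252)
Shortest route: 230 → 228 → 244 → 252 → 229 = 16.4 s.

16.4 s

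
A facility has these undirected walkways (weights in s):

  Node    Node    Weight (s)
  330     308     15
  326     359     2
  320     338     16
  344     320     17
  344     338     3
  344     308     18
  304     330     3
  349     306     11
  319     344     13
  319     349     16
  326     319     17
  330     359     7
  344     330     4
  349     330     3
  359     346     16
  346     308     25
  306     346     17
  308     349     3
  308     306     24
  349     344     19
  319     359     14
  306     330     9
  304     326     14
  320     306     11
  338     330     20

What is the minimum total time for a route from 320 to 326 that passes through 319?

Best 320 to 319: 320 → 344 → 319 costing 30
Best 319 to 326: 319 → 359 → 326 costing 16
Total via 319: 30 + 16 = 46 s.

46 s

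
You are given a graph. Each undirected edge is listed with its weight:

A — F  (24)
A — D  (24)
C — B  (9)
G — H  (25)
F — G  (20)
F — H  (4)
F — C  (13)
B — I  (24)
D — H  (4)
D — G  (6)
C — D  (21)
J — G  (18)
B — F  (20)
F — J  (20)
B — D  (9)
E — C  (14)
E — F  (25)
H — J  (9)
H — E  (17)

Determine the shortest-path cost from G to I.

Running Dijkstra from G:
G: 0
D: 6  (via G)
H: 10  (via D)
F: 14  (via H)
B: 15  (via D)
J: 18  (via G)
C: 24  (via B)
E: 27  (via H)
A: 30  (via D)
I: 39  (via B)
Shortest route: G–D–B–I = 39.

39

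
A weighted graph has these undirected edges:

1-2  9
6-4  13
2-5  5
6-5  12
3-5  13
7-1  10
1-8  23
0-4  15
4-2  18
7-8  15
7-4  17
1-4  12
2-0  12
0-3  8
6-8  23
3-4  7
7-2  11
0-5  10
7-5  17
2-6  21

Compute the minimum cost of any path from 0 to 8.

Running Dijkstra from 0:
0: 0
3: 8  (via 0)
5: 10  (via 0)
2: 12  (via 0)
4: 15  (via 0)
1: 21  (via 2)
6: 22  (via 5)
7: 23  (via 2)
8: 38  (via 7)
Shortest route: 0 → 2 → 7 → 8 = 38.

38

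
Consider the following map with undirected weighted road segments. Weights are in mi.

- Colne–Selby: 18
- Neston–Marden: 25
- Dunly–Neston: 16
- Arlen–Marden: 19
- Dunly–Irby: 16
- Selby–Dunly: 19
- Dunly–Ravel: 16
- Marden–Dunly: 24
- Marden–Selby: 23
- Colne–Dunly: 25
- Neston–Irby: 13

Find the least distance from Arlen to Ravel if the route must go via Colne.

Best Arlen to Colne: Arlen → Marden → Selby → Colne costing 60
Shortest Colne→Ravel: Colne → Dunly → Ravel = 41
Total via Colne: 60 + 41 = 101 mi.

101 mi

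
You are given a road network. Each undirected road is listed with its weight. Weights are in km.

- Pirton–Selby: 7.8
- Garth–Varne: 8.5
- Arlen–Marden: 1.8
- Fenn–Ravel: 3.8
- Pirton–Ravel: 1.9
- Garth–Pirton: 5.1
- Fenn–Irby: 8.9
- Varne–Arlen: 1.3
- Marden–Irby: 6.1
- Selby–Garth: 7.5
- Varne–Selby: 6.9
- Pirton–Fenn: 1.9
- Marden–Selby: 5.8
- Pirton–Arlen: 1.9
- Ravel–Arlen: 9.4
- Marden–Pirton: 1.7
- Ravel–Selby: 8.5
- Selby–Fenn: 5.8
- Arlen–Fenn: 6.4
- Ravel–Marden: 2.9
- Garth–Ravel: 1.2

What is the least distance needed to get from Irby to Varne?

Shortest distances from Irby:
Irby: 0
Marden: 6.1  (via Irby)
Pirton: 7.8  (via Marden)
Arlen: 7.9  (via Marden)
Fenn: 8.9  (via Irby)
Ravel: 9  (via Marden)
Varne: 9.2  (via Arlen)
Shortest route: Irby–Marden–Arlen–Varne = 9.2 km.

9.2 km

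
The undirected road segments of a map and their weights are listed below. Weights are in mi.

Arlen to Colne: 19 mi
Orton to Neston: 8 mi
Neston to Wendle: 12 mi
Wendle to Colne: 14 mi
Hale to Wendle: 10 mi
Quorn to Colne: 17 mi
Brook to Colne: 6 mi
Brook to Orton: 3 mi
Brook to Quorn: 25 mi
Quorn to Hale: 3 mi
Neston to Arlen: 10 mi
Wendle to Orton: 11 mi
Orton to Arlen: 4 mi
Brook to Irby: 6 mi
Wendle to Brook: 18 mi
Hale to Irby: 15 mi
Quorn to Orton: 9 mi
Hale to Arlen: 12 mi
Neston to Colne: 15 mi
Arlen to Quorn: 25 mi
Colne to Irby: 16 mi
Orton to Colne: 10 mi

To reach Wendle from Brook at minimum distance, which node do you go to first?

Compare a few routes:
Brook–Wendle: 18 = 18
Brook–Orton–Wendle: 3+11 = 14
Brook–Colne–Wendle: 6+14 = 20
The minimum is 14 mi via Brook–Orton–Wendle.
So from Brook the first move is to Orton.

Orton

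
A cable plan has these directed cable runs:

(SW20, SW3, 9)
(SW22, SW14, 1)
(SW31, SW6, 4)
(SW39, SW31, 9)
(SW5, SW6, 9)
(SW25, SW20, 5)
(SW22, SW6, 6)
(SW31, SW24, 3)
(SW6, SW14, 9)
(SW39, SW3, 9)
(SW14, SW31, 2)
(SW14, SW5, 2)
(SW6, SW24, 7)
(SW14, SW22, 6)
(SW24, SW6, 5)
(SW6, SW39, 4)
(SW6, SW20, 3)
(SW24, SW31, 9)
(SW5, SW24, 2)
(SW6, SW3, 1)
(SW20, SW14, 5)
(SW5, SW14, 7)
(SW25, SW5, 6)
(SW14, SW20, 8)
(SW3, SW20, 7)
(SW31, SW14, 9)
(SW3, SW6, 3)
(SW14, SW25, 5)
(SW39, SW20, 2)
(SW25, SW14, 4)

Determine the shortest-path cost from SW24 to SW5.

15

Candidate routes:
SW24–SW6–SW20–SW14–SW5: 5+3+5+2 = 15
SW24–SW6–SW39–SW20–SW14–SW5: 5+4+2+5+2 = 18
SW24–SW6–SW14–SW5: 5+9+2 = 16
Cheapest is SW24–SW6–SW20–SW14–SW5 at 15.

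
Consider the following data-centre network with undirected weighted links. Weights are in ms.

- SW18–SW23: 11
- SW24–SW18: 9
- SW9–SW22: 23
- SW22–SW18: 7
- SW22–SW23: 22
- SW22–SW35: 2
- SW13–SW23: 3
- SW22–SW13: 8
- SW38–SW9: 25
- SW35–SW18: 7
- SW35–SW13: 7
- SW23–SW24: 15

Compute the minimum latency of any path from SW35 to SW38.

50 ms

Enumerating some paths:
SW35–SW13–SW22–SW9–SW38: 7+8+23+25 = 63
SW35–SW18–SW22–SW9–SW38: 7+7+23+25 = 62
SW35–SW22–SW9–SW38: 2+23+25 = 50
The minimum is 50 ms via SW35–SW22–SW9–SW38.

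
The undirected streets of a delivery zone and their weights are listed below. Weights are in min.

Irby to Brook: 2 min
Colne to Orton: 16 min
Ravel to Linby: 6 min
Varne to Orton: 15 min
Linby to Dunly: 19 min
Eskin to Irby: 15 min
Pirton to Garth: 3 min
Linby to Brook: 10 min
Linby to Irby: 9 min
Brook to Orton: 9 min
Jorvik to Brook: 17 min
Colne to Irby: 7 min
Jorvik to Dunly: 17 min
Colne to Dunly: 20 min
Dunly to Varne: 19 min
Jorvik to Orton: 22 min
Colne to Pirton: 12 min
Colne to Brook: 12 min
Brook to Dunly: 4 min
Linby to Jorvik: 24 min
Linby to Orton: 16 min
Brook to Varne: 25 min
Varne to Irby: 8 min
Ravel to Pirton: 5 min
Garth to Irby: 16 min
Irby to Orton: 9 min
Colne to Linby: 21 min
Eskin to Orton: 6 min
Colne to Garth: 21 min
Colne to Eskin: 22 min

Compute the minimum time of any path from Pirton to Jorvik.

Shortest distances from Pirton:
Pirton: 0
Garth: 3  (via Pirton)
Ravel: 5  (via Pirton)
Linby: 11  (via Ravel)
Colne: 12  (via Pirton)
Irby: 19  (via Garth)
Brook: 21  (via Linby)
Dunly: 25  (via Brook)
Varne: 27  (via Irby)
Orton: 27  (via Linby)
Eskin: 33  (via Orton)
Jorvik: 35  (via Linby)
Shortest route: Pirton–Ravel–Linby–Jorvik = 35 min.

35 min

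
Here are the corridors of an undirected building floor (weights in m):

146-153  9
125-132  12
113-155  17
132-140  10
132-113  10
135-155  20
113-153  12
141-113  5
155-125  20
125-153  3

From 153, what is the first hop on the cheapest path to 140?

Candidate routes:
153–125–132–140: 3+12+10 = 25
153–113–132–140: 12+10+10 = 32
The minimum is 25 m via 153–125–132–140.
So from 153 the first move is to 125.

125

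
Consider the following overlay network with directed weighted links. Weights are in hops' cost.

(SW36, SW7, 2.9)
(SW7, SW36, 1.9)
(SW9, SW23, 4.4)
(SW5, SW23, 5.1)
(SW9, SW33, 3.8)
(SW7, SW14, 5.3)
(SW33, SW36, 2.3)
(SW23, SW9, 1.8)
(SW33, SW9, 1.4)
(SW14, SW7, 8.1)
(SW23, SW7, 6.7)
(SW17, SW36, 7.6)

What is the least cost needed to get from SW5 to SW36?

13 hops' cost

Running Dijkstra from SW5:
SW5: 0
SW23: 5.1  (via SW5)
SW9: 6.9  (via SW23)
SW33: 10.7  (via SW9)
SW7: 11.8  (via SW23)
SW36: 13  (via SW33)
Shortest route: SW5 → SW23 → SW9 → SW33 → SW36 = 13 hops' cost.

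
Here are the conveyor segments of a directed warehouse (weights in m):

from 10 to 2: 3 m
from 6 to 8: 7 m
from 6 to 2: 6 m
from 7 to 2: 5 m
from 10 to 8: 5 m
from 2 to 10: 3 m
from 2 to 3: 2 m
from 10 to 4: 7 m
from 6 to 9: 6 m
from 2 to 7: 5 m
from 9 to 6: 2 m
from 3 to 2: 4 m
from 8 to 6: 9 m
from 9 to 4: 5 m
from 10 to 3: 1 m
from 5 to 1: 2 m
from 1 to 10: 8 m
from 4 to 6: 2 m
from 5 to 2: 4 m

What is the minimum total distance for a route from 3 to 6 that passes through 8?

21 m

Best 3 to 8: 3–2–10–8 costing 12
Best 8 to 6: 8–6 costing 9
Total via 8: 12 + 9 = 21 m.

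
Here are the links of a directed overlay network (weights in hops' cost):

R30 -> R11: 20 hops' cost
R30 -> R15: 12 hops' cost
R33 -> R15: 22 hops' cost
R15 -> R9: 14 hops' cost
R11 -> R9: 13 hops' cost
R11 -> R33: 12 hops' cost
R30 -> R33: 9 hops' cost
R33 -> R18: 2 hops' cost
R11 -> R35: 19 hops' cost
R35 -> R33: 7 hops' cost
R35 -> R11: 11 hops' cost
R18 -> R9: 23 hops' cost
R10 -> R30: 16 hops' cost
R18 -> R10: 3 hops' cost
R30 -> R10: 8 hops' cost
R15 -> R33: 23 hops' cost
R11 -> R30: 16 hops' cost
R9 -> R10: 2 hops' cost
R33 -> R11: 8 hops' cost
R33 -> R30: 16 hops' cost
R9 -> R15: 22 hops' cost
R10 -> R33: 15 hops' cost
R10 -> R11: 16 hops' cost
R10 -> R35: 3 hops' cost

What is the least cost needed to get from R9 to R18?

Settle nodes by increasing distance from R9:
R9: 0
R10: 2  (via R9)
R35: 5  (via R10)
R33: 12  (via R35)
R18: 14  (via R33)
Shortest route: R9–R10–R35–R33–R18 = 14 hops' cost.

14 hops' cost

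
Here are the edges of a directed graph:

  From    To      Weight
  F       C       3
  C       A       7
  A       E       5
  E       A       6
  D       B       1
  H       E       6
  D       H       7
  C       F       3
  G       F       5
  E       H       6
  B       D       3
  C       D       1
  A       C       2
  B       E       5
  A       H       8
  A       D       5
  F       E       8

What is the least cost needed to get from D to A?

Compare a few routes:
D - H - E - A: 7+6+6 = 19
D - B - E - A: 1+5+6 = 12
Cheapest is D - B - E - A at 12.

12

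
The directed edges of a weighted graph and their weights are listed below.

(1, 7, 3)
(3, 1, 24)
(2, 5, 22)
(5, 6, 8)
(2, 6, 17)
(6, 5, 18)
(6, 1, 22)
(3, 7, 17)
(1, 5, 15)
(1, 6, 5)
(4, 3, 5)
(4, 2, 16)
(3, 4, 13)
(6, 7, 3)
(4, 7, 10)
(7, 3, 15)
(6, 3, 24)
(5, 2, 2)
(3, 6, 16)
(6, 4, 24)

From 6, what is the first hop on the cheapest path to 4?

Candidate routes:
6–4: 24 = 24
6–7–3–4: 3+15+13 = 31
6–3–4: 24+13 = 37
Cheapest is 6–4 at 24.
So from 6 the first move is to 4.

4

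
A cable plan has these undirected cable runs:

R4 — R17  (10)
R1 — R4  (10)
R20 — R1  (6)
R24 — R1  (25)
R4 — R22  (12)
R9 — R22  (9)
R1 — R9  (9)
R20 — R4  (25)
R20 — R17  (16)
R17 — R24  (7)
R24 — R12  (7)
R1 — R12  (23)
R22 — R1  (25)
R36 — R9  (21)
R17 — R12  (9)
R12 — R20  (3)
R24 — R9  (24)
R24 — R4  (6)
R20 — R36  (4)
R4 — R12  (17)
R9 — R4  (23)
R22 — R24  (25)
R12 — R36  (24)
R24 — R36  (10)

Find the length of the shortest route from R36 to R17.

Shortest distances from R36:
R36: 0
R20: 4  (via R36)
R12: 7  (via R20)
R1: 10  (via R20)
R24: 10  (via R36)
R4: 16  (via R24)
R17: 16  (via R12)
Shortest route: R36–R20–R12–R17 = 16.

16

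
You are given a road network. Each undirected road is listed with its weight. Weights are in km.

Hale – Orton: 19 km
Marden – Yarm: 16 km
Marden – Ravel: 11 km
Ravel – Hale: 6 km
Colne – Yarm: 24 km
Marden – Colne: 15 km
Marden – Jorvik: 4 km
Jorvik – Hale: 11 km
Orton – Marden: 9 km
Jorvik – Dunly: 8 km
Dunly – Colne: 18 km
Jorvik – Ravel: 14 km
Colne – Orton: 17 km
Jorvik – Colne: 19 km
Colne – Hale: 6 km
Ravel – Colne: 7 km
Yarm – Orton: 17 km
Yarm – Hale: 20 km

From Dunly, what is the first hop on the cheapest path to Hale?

Jorvik

Compare a few routes:
Dunly → Colne → Hale: 18+6 = 24
Dunly → Jorvik → Hale: 8+11 = 19
The minimum is 19 km via Dunly → Jorvik → Hale.
So from Dunly the first move is to Jorvik.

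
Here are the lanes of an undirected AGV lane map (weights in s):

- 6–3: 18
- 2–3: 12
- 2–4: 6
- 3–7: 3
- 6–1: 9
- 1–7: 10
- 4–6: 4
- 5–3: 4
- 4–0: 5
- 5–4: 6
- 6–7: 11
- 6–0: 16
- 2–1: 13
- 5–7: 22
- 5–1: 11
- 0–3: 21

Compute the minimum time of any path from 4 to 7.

13 s

Compare a few routes:
4 - 6 - 7: 4+11 = 15
4 - 5 - 3 - 7: 6+4+3 = 13
4 - 2 - 3 - 7: 6+12+3 = 21
The minimum is 13 s via 4 - 5 - 3 - 7.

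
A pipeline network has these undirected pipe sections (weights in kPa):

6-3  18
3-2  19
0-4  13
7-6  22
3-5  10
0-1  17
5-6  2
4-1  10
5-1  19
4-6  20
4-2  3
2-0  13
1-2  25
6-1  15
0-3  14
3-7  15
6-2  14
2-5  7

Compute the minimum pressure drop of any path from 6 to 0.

Candidate routes:
6 → 5 → 2 → 4 → 0: 2+7+3+13 = 25
6 → 5 → 2 → 0: 2+7+13 = 22
6 → 5 → 3 → 0: 2+10+14 = 26
Cheapest is 6 → 5 → 2 → 0 at 22 kPa.

22 kPa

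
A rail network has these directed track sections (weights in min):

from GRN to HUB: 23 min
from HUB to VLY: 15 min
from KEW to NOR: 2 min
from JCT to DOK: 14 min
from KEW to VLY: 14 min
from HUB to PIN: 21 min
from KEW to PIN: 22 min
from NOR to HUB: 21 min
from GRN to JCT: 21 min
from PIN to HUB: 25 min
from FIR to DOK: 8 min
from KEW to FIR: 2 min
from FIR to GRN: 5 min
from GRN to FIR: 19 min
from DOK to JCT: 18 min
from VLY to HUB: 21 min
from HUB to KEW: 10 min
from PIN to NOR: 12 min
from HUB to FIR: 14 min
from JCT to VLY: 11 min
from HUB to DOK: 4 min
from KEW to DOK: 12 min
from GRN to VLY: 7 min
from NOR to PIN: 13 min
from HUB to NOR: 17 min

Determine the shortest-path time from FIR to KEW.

Enumerating some paths:
FIR - GRN - HUB - KEW: 5+23+10 = 38
FIR - GRN - VLY - HUB - KEW: 5+7+21+10 = 43
FIR - DOK - JCT - VLY - HUB - KEW: 8+18+11+21+10 = 68
FIR - GRN - JCT - VLY - HUB - KEW: 5+21+11+21+10 = 68
Cheapest is FIR - GRN - HUB - KEW at 38 min.

38 min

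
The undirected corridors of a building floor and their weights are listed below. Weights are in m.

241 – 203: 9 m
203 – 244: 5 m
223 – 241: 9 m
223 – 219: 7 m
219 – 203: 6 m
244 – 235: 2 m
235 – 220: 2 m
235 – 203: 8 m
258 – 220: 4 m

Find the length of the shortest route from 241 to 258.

Enumerating some paths:
241–203–235–220–258: 9+8+2+4 = 23
241–203–244–235–220–258: 9+5+2+2+4 = 22
241–223–219–203–244–235–220–258: 9+7+6+5+2+2+4 = 35
The minimum is 22 m via 241–203–244–235–220–258.

22 m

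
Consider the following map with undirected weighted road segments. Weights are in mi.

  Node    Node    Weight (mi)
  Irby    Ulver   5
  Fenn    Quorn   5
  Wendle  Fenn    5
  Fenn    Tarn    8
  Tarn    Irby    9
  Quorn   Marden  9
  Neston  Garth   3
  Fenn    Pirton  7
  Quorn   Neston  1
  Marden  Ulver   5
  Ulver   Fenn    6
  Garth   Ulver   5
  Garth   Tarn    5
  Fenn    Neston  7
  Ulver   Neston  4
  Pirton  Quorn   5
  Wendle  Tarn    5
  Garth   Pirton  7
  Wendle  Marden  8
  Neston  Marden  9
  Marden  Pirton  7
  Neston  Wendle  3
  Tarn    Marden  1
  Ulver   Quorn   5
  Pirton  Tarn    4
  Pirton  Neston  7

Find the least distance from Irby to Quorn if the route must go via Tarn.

Best Irby to Tarn: Irby–Tarn costing 9
Shortest Tarn→Quorn: Tarn–Pirton–Quorn = 9
Total via Tarn: 9 + 9 = 18 mi.

18 mi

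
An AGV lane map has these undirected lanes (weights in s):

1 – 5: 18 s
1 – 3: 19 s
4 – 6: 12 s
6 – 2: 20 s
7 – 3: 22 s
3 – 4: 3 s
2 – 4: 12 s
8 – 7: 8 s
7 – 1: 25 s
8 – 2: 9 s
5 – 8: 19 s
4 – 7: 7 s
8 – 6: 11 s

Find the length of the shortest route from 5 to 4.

Compare a few routes:
5 → 1 → 3 → 4: 18+19+3 = 40
5 → 8 → 2 → 4: 19+9+12 = 40
5 → 8 → 6 → 4: 19+11+12 = 42
5 → 8 → 7 → 4: 19+8+7 = 34
Cheapest is 5 → 8 → 7 → 4 at 34 s.

34 s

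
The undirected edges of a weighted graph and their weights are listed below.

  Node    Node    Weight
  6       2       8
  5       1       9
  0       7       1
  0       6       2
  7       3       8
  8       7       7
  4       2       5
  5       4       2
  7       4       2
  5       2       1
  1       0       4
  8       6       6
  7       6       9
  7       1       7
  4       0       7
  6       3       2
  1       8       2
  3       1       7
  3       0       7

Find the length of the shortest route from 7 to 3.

5

Shortest distances from 7:
7: 0
0: 1  (via 7)
4: 2  (via 7)
6: 3  (via 0)
5: 4  (via 4)
1: 5  (via 0)
2: 5  (via 5)
3: 5  (via 6)
Shortest route: 7–0–6–3 = 5.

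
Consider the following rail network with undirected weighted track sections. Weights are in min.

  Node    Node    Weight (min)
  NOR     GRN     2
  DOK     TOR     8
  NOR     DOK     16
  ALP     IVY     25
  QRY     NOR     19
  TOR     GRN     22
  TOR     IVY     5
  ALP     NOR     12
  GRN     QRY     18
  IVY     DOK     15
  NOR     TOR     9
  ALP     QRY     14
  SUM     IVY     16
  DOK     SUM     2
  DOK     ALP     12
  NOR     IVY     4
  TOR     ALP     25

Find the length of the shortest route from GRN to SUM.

20 min

Shortest distances from GRN:
GRN: 0
NOR: 2  (via GRN)
IVY: 6  (via NOR)
TOR: 11  (via NOR)
ALP: 14  (via NOR)
DOK: 18  (via NOR)
QRY: 18  (via GRN)
SUM: 20  (via DOK)
Shortest route: GRN–NOR–DOK–SUM = 20 min.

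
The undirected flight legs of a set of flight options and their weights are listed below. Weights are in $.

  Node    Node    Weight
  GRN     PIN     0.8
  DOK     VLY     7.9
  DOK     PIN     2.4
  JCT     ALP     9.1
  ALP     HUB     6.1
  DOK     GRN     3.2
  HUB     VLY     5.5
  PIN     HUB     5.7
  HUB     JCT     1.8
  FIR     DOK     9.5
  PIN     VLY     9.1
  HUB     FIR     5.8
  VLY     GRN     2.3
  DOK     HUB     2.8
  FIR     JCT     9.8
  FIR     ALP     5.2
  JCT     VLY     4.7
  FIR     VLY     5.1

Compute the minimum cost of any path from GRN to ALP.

$12.1

Enumerating some paths:
GRN - PIN - HUB - ALP: 0.8+5.7+6.1 = 12.6
GRN - DOK - HUB - ALP: 3.2+2.8+6.1 = 12.1
The minimum is $12.1 via GRN - DOK - HUB - ALP.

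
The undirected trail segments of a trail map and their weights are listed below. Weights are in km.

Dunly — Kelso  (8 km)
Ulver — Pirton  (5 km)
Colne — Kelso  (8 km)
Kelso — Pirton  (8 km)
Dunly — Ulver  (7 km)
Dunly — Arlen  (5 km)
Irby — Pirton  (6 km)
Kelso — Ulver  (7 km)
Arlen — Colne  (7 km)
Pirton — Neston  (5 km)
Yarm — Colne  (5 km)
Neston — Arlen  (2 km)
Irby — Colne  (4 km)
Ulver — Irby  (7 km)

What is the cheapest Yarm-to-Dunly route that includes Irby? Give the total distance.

23 km

Best Yarm to Irby: Yarm → Colne → Irby costing 9
Best Irby to Dunly: Irby → Ulver → Dunly costing 14
Total via Irby: 9 + 14 = 23 km.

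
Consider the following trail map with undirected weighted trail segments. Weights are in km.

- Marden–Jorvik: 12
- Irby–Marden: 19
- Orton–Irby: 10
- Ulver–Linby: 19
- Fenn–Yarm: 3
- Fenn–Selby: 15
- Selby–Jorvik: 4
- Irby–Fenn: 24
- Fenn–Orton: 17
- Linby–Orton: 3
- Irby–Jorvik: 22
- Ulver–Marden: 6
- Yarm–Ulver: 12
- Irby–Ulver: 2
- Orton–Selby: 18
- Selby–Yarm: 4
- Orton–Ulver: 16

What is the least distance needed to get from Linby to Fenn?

Running Dijkstra from Linby:
Linby: 0
Orton: 3  (via Linby)
Irby: 13  (via Orton)
Ulver: 15  (via Irby)
Fenn: 20  (via Orton)
Shortest route: Linby → Orton → Fenn = 20 km.

20 km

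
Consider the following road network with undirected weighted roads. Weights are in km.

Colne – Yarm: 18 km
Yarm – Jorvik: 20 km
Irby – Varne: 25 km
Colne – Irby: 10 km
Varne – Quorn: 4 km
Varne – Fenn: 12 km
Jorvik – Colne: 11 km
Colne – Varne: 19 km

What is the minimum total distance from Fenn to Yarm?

Running Dijkstra from Fenn:
Fenn: 0
Varne: 12  (via Fenn)
Quorn: 16  (via Varne)
Colne: 31  (via Varne)
Irby: 37  (via Varne)
Jorvik: 42  (via Colne)
Yarm: 49  (via Colne)
Shortest route: Fenn → Varne → Colne → Yarm = 49 km.

49 km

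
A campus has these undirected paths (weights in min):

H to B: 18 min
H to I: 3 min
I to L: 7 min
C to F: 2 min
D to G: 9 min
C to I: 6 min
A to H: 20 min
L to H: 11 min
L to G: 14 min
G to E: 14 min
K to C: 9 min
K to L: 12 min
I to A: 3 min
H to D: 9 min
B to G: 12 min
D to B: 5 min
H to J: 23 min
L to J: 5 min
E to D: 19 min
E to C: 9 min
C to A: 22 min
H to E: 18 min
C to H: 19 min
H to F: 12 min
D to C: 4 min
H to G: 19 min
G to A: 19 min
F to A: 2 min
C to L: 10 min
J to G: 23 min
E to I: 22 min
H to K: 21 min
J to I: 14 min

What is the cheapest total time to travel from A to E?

Settle nodes by increasing distance from A:
A: 0
F: 2  (via A)
I: 3  (via A)
C: 4  (via F)
H: 6  (via I)
D: 8  (via C)
L: 10  (via I)
B: 13  (via D)
E: 13  (via C)
Shortest route: A → F → C → E = 13 min.

13 min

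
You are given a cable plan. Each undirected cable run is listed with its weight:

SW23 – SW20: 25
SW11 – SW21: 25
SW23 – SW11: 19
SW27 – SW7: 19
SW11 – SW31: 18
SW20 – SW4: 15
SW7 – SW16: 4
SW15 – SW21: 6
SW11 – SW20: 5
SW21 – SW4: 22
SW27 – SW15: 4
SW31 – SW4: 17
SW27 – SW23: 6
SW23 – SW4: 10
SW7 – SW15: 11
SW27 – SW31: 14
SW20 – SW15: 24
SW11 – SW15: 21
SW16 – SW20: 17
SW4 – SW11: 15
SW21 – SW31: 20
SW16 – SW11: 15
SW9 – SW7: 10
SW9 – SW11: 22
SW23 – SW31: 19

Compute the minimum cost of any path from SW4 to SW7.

Candidate routes:
SW4 → SW23 → SW27 → SW7: 10+6+19 = 35
SW4 → SW11 → SW16 → SW7: 15+15+4 = 34
SW4 → SW23 → SW27 → SW15 → SW7: 10+6+4+11 = 31
The minimum is 31 via SW4 → SW23 → SW27 → SW15 → SW7.

31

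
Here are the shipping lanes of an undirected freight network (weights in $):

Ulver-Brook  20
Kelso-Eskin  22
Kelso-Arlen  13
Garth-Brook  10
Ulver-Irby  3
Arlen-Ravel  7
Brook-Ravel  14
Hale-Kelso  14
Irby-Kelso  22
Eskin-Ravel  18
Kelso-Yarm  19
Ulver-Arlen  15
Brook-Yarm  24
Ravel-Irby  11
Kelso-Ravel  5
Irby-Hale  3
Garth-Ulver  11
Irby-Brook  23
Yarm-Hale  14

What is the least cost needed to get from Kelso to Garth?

$29

Shortest distances from Kelso:
Kelso: 0
Ravel: 5  (via Kelso)
Arlen: 12  (via Ravel)
Hale: 14  (via Kelso)
Irby: 16  (via Ravel)
Yarm: 19  (via Kelso)
Ulver: 19  (via Irby)
Brook: 19  (via Ravel)
Eskin: 22  (via Kelso)
Garth: 29  (via Brook)
Shortest route: Kelso → Ravel → Brook → Garth = $29.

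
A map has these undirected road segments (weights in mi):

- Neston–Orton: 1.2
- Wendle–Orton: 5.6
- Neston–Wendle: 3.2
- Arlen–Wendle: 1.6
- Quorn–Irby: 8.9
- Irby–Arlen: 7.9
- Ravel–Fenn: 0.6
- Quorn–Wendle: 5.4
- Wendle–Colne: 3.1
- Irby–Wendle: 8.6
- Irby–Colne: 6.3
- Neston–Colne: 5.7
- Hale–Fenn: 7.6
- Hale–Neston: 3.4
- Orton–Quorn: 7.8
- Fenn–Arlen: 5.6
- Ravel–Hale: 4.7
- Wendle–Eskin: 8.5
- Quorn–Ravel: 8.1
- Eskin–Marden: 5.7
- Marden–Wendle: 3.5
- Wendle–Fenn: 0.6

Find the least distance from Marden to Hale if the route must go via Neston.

Best Marden to Neston: Marden–Wendle–Neston costing 6.7
Best Neston to Hale: Neston–Hale costing 3.4
Total via Neston: 6.7 + 3.4 = 10.1 mi.

10.1 mi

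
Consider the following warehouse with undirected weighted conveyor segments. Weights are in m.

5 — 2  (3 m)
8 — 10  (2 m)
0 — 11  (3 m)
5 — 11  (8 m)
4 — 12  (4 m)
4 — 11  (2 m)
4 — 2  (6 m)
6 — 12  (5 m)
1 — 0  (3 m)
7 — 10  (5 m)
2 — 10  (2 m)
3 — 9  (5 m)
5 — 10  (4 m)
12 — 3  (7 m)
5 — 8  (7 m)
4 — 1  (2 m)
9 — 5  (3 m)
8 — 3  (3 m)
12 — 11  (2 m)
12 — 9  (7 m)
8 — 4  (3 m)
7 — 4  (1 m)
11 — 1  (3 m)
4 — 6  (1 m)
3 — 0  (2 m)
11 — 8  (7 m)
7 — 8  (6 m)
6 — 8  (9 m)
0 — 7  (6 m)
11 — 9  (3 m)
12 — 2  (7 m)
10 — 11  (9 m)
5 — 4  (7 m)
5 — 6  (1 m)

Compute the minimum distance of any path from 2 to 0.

Settle nodes by increasing distance from 2:
2: 0
10: 2  (via 2)
5: 3  (via 2)
6: 4  (via 5)
8: 4  (via 10)
4: 5  (via 6)
7: 6  (via 4)
9: 6  (via 5)
1: 7  (via 4)
3: 7  (via 8)
11: 7  (via 4)
12: 7  (via 2)
0: 9  (via 3)
Shortest route: 2 → 10 → 8 → 3 → 0 = 9 m.

9 m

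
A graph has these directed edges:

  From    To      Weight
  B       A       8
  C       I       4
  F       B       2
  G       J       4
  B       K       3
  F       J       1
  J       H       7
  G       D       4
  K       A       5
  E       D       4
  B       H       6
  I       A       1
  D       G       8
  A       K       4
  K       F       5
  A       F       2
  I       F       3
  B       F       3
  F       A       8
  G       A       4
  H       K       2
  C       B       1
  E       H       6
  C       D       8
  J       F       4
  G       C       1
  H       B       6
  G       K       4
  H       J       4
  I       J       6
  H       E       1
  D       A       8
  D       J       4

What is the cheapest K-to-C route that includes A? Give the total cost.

Shortest K→A: K → A = 5
Best A to C: A → F → J → H → E → D → G → C costing 24
Total via A: 5 + 24 = 29.

29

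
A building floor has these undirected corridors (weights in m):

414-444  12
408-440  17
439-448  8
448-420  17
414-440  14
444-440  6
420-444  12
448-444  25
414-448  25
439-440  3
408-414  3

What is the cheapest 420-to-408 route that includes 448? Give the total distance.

45 m

Shortest 420→448: 420–448 = 17
Shortest 448→408: 448–439–440–408 = 28
Total via 448: 17 + 28 = 45 m.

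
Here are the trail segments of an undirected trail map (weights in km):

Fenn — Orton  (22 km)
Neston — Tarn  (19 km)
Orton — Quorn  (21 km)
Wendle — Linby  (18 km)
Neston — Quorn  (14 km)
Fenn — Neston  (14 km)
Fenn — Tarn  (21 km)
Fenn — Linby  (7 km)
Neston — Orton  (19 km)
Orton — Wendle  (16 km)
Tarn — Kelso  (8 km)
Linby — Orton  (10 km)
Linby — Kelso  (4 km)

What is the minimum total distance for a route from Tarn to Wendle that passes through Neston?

Shortest Tarn→Neston: Tarn → Neston = 19
Best Neston to Wendle: Neston → Orton → Wendle costing 35
Total via Neston: 19 + 35 = 54 km.

54 km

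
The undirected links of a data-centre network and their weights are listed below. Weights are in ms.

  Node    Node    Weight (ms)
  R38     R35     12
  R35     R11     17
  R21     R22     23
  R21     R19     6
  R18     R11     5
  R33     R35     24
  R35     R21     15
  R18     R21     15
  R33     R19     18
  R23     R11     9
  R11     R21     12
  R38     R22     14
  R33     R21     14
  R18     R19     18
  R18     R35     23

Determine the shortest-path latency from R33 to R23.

Running Dijkstra from R33:
R33: 0
R21: 14  (via R33)
R19: 18  (via R33)
R35: 24  (via R33)
R11: 26  (via R21)
R18: 29  (via R21)
R23: 35  (via R11)
Shortest route: R33 → R21 → R11 → R23 = 35 ms.

35 ms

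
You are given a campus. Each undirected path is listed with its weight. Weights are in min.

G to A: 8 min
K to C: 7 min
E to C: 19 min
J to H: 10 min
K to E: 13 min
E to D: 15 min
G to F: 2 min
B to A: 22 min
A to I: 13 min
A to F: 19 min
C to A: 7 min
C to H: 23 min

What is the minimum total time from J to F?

Shortest distances from J:
J: 0
H: 10  (via J)
C: 33  (via H)
A: 40  (via C)
K: 40  (via C)
G: 48  (via A)
F: 50  (via G)
Shortest route: J → H → C → A → G → F = 50 min.

50 min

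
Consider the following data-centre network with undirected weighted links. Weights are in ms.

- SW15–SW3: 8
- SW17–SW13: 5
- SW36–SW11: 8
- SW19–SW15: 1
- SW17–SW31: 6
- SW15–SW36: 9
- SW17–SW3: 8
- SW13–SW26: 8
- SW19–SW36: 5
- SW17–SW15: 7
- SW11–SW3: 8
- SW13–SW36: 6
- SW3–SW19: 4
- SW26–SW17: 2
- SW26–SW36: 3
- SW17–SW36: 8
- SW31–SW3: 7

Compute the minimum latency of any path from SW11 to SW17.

Shortest distances from SW11:
SW11: 0
SW36: 8  (via SW11)
SW3: 8  (via SW11)
SW26: 11  (via SW36)
SW19: 12  (via SW3)
SW15: 13  (via SW19)
SW17: 13  (via SW26)
Shortest route: SW11 → SW36 → SW26 → SW17 = 13 ms.

13 ms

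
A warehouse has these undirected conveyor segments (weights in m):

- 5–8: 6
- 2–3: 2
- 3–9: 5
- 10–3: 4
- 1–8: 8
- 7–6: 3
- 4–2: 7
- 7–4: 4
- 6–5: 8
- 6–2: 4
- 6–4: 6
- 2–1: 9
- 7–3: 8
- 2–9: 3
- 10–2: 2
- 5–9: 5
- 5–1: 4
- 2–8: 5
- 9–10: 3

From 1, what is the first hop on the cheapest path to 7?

Compare a few routes:
1 → 5 → 6 → 7: 4+8+3 = 15
1 → 2 → 6 → 7: 9+4+3 = 16
1 → 2 → 3 → 7: 9+2+8 = 19
Cheapest is 1 → 5 → 6 → 7 at 15 m.
So from 1 the first move is to 5.

5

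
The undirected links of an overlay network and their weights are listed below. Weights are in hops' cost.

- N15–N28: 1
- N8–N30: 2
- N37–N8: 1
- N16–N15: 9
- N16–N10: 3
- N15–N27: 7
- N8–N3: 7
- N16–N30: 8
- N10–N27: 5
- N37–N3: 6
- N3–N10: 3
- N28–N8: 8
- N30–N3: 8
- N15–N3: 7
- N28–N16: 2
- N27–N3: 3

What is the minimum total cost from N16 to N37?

11 hops' cost

Shortest distances from N16:
N16: 0
N28: 2  (via N16)
N15: 3  (via N28)
N10: 3  (via N16)
N3: 6  (via N10)
N27: 8  (via N10)
N30: 8  (via N16)
N8: 10  (via N28)
N37: 11  (via N8)
Shortest route: N16 → N28 → N8 → N37 = 11 hops' cost.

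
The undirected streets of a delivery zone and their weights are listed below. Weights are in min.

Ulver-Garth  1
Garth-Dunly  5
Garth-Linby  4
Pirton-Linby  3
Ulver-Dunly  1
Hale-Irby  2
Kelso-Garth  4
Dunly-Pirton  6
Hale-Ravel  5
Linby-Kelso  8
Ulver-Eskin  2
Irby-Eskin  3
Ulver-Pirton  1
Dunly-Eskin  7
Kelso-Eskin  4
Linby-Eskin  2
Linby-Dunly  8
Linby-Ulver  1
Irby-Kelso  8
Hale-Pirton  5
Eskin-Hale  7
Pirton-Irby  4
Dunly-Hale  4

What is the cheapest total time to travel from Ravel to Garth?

11 min

Settle nodes by increasing distance from Ravel:
Ravel: 0
Hale: 5  (via Ravel)
Irby: 7  (via Hale)
Dunly: 9  (via Hale)
Ulver: 10  (via Dunly)
Eskin: 10  (via Irby)
Pirton: 10  (via Hale)
Linby: 11  (via Ulver)
Garth: 11  (via Ulver)
Shortest route: Ravel–Hale–Dunly–Ulver–Garth = 11 min.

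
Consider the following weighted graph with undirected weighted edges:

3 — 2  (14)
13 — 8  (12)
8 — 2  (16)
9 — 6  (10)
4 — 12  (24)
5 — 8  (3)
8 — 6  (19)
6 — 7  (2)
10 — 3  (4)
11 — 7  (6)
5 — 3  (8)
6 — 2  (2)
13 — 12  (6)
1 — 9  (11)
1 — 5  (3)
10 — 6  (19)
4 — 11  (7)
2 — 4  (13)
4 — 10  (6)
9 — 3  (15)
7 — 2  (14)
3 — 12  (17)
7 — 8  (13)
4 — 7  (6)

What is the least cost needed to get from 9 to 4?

18

Candidate routes:
9 - 6 - 7 - 4: 10+2+6 = 18
9 - 6 - 7 - 11 - 4: 10+2+6+7 = 25
9 - 6 - 2 - 4: 10+2+13 = 25
Cheapest is 9 - 6 - 7 - 4 at 18.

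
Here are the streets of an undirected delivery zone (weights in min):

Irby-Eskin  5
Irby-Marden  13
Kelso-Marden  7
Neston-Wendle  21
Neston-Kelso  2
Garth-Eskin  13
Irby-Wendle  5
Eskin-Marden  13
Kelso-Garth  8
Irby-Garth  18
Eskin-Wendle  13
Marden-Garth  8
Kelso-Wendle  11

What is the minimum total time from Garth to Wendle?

19 min

Enumerating some paths:
Garth → Irby → Wendle: 18+5 = 23
Garth → Eskin → Irby → Wendle: 13+5+5 = 23
Garth → Kelso → Wendle: 8+11 = 19
Garth → Marden → Irby → Wendle: 8+13+5 = 26
Cheapest is Garth → Kelso → Wendle at 19 min.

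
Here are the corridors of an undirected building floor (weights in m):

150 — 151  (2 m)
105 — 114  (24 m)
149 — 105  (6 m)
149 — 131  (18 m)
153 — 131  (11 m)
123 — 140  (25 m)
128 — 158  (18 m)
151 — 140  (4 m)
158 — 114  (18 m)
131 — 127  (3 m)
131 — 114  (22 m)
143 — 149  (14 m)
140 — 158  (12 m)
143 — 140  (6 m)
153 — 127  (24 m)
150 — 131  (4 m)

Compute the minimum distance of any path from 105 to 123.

Running Dijkstra from 105:
105: 0
149: 6  (via 105)
143: 20  (via 149)
131: 24  (via 149)
114: 24  (via 105)
140: 26  (via 143)
127: 27  (via 131)
150: 28  (via 131)
151: 30  (via 140)
153: 35  (via 131)
158: 38  (via 140)
123: 51  (via 140)
Shortest route: 105 → 149 → 143 → 140 → 123 = 51 m.

51 m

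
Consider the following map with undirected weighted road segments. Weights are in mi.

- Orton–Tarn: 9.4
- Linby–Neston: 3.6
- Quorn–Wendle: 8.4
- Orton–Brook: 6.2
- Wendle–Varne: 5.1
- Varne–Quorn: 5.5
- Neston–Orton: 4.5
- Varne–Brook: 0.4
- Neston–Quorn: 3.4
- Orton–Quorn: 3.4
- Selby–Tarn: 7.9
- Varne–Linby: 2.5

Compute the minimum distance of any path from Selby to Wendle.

Settle nodes by increasing distance from Selby:
Selby: 0
Tarn: 7.9  (via Selby)
Orton: 17.3  (via Tarn)
Quorn: 20.7  (via Orton)
Neston: 21.8  (via Orton)
Brook: 23.5  (via Orton)
Varne: 23.9  (via Brook)
Linby: 25.4  (via Neston)
Wendle: 29  (via Varne)
Shortest route: Selby → Tarn → Orton → Brook → Varne → Wendle = 29 mi.

29 mi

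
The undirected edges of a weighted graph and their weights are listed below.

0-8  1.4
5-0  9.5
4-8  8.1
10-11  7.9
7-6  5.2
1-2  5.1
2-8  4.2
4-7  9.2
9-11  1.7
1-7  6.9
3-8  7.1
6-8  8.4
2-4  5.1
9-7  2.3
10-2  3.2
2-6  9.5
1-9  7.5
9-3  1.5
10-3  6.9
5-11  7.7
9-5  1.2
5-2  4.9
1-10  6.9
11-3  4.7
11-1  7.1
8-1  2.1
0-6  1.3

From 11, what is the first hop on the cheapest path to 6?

Enumerating some paths:
11 - 9 - 3 - 8 - 0 - 6: 1.7+1.5+7.1+1.4+1.3 = 13
11 - 3 - 9 - 7 - 6: 4.7+1.5+2.3+5.2 = 13.7
11 - 9 - 7 - 6: 1.7+2.3+5.2 = 9.2
11 - 1 - 8 - 0 - 6: 7.1+2.1+1.4+1.3 = 11.9
The minimum is 9.2 via 11 - 9 - 7 - 6.
So from 11 the first move is to 9.

9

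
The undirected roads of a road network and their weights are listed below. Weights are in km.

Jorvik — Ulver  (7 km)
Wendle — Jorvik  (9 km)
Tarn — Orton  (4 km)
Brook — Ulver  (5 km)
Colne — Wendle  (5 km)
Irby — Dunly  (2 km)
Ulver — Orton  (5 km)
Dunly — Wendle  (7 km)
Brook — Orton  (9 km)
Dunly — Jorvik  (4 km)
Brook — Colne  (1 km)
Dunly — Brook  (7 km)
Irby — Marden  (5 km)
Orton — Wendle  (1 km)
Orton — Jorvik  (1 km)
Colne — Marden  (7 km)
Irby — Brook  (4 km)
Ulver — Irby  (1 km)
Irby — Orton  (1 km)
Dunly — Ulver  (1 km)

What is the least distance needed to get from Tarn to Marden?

Settle nodes by increasing distance from Tarn:
Tarn: 0
Orton: 4  (via Tarn)
Irby: 5  (via Orton)
Jorvik: 5  (via Orton)
Wendle: 5  (via Orton)
Ulver: 6  (via Irby)
Dunly: 7  (via Irby)
Brook: 9  (via Irby)
Marden: 10  (via Irby)
Shortest route: Tarn–Orton–Irby–Marden = 10 km.

10 km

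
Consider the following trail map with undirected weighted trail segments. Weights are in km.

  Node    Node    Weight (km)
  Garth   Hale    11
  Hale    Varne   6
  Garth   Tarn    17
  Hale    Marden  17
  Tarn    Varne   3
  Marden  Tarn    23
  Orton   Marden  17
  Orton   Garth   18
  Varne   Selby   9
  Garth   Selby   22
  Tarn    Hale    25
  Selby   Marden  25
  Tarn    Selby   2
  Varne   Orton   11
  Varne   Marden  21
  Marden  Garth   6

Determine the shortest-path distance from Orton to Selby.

Candidate routes:
Orton - Garth - Tarn - Selby: 18+17+2 = 37
Orton - Garth - Hale - Varne - Tarn - Selby: 18+11+6+3+2 = 40
Orton - Varne - Tarn - Selby: 11+3+2 = 16
Orton - Varne - Selby: 11+9 = 20
The minimum is 16 km via Orton - Varne - Tarn - Selby.

16 km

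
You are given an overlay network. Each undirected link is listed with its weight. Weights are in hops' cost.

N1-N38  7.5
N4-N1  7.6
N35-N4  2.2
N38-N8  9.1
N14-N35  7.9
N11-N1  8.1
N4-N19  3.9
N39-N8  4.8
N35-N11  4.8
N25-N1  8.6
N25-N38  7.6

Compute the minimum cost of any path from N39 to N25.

Candidate routes:
N39 → N8 → N38 → N25: 4.8+9.1+7.6 = 21.5
N39 → N8 → N38 → N1 → N25: 4.8+9.1+7.5+8.6 = 30
Cheapest is N39 → N8 → N38 → N25 at 21.5 hops' cost.

21.5 hops' cost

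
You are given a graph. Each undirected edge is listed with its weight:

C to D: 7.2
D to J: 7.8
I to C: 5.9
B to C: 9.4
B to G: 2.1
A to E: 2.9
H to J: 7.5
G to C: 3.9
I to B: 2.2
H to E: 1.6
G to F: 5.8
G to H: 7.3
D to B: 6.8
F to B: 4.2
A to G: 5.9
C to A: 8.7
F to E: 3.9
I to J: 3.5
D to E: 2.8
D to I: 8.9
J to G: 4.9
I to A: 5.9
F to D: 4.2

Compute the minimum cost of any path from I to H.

Candidate routes:
I–A–E–H: 5.9+2.9+1.6 = 10.4
I–B–G–H: 2.2+2.1+7.3 = 11.6
I–J–H: 3.5+7.5 = 11
The minimum is 10.4 via I–A–E–H.

10.4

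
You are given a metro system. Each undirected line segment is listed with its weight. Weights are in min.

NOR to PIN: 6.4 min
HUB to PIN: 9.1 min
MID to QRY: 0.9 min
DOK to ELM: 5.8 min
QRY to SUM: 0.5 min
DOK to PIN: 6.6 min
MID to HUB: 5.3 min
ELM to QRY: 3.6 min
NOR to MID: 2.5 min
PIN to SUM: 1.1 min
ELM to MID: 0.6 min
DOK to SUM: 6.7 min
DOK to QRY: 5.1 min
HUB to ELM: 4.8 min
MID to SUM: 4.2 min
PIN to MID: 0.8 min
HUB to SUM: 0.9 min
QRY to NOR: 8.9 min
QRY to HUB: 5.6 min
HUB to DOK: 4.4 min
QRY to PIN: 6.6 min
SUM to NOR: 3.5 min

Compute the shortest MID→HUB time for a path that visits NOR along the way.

Best MID to NOR: MID–NOR costing 2.5
Shortest NOR→HUB: NOR–SUM–HUB = 4.4
Total via NOR: 2.5 + 4.4 = 6.9 min.

6.9 min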